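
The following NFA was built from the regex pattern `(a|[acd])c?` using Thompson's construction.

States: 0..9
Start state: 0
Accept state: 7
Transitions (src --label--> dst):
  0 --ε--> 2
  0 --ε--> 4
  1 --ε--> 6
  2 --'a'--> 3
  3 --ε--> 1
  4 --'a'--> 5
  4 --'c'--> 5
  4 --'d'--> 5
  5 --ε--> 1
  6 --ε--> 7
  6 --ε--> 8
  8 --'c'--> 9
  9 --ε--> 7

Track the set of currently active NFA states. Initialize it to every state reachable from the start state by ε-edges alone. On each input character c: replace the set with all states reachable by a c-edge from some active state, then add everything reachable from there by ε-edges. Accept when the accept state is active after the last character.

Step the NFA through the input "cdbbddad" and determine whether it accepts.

Answer: REJECT

Derivation:
S₀ = ε-closure({0}) = {0,2,4}
'c' @ 1: {1,5,6,7,8}  ✓accept
'd' @ 2: {}  — state set empty
rest 'bbddad' ignored (set empty)
end set {} — state 7 not in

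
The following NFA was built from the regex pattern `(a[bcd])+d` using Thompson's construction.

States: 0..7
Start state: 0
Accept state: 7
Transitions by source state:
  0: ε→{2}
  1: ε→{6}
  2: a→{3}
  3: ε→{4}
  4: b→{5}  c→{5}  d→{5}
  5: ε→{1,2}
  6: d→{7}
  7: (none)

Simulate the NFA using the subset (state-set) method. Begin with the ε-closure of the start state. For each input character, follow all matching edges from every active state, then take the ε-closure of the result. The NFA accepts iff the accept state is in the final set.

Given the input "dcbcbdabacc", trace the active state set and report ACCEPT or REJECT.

Answer: REJECT

Steps:
S₀ = ε-closure({0}) = {0,2}
'd' @ 1: {}  — dead — no transitions
rest 'cbcbdabacc' ignored (set empty)
after full input: {}  (accept=7 not in)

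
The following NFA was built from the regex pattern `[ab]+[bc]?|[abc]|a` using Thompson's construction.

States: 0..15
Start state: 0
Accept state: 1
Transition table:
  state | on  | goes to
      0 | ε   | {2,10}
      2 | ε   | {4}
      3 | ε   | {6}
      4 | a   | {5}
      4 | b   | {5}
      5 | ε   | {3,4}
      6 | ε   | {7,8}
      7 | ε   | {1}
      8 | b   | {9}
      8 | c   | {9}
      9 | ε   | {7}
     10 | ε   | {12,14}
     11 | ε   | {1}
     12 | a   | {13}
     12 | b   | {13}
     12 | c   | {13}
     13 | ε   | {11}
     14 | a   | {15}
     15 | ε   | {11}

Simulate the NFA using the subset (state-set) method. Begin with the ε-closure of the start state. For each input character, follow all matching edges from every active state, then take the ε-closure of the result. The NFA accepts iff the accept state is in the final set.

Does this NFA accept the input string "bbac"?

start: ε-closure({0}) = {0,2,4,10,12,14}
'b' @ 1: {1,3,4,5,6,7,8,11,13}  ✓accept
'b' @ 2: {1,3,4,5,6,7,8,9}  ✓accept
'a' @ 3: {1,3,4,5,6,7,8}  ✓accept
'c' @ 4: {1,7,9}  ✓accept
after full input: {1,7,9}  (accept=1 in)

Answer: ACCEPT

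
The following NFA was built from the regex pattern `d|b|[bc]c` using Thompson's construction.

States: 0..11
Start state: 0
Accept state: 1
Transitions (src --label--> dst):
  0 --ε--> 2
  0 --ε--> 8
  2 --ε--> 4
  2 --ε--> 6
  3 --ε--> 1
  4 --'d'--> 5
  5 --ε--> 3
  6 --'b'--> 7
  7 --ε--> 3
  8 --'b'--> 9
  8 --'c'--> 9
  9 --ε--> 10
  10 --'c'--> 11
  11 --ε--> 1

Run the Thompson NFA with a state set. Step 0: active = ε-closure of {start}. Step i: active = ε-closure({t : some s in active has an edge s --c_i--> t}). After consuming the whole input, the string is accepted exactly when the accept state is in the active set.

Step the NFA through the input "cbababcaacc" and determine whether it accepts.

initial (ε-close {0}): {0,2,4,6,8}
'c' @ 1: {9,10}
'b' @ 2: {}  — dead — no transitions
rest 'ababcaacc' ignored (set empty)
after full input: {}  (accept=1 not in)

Answer: REJECT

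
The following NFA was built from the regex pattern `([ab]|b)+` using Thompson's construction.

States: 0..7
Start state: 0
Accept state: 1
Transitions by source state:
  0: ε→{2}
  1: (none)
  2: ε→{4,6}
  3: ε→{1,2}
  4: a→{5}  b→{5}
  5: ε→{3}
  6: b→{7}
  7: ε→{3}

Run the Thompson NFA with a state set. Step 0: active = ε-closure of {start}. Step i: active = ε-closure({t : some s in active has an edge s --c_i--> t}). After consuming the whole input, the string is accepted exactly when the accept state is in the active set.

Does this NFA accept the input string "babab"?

S₀ = ε-closure({0}) = {0,2,4,6}
'b' @ 1: {1,2,3,4,5,6,7}  (accept∈set)
'a' @ 2: {1,2,3,4,5,6}  (accept∈set)
'b' @ 3: {1,2,3,4,5,6,7}  (accept∈set)
'a' @ 4: {1,2,3,4,5,6}  (accept∈set)
'b' @ 5: {1,2,3,4,5,6,7}  (accept∈set)
end set {1,2,3,4,5,6,7} — state 1 in

Answer: ACCEPT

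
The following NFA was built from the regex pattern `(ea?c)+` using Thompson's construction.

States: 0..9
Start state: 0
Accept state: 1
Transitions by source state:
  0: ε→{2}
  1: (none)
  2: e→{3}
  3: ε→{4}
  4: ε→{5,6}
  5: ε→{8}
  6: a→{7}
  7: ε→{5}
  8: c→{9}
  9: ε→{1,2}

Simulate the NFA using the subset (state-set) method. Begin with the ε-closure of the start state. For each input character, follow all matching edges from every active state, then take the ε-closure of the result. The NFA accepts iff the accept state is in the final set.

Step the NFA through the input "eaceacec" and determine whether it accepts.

S₀ = ε-closure({0}) = {0,2}
'e' @ 1: {3,4,5,6,8}
'a' @ 2: {5,7,8}
'c' @ 3: {1,2,9}  (accept∈set)
'e' @ 4: {3,4,5,6,8}
'a' @ 5: {5,7,8}
'c' @ 6: {1,2,9}  (accept∈set)
'e' @ 7: {3,4,5,6,8}
'c' @ 8: {1,2,9}  (accept∈set)
final: {1,2,9}; accept 1 in set

Answer: ACCEPT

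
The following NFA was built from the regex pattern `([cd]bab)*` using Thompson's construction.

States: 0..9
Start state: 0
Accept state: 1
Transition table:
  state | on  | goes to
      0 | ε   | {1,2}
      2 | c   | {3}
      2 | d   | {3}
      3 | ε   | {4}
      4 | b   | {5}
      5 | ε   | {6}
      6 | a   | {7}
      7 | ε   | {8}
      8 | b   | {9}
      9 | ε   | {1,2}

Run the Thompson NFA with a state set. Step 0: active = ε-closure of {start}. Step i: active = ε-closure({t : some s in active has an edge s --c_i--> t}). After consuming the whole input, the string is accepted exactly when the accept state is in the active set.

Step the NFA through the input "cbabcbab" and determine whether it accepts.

start: ε-closure({0}) = {0,1,2}
'c' @ 1: {3,4}
'b' @ 2: {5,6}
'a' @ 3: {7,8}
'b' @ 4: {1,2,9}  [accepting]
'c' @ 5: {3,4}
'b' @ 6: {5,6}
'a' @ 7: {7,8}
'b' @ 8: {1,2,9}  [accepting]
final: {1,2,9}; accept 1 in set

Answer: ACCEPT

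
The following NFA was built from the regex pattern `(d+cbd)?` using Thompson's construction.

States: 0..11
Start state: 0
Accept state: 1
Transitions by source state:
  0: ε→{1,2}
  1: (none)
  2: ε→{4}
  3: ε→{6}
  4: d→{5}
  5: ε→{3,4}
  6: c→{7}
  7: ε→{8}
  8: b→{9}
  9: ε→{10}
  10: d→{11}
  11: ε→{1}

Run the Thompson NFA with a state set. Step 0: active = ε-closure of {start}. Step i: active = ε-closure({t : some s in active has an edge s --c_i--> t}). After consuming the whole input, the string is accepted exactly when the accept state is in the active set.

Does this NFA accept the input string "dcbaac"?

Answer: REJECT

Derivation:
initial (ε-close {0}): {0,1,2,4}
'd' @ 1: {3,4,5,6}
'c' @ 2: {7,8}
'b' @ 3: {9,10}
'a' @ 4: {}  — state set empty
rest 'ac' ignored (set empty)
after full input: {}  (accept=1 not in)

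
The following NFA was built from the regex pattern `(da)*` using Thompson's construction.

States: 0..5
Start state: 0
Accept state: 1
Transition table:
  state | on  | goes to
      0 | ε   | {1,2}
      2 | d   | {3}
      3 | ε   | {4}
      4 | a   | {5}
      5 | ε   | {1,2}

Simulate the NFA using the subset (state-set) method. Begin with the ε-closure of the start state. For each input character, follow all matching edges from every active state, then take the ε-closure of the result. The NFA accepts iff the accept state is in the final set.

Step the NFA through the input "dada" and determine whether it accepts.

S₀ = ε-closure({0}) = {0,1,2}
'd' @ 1: {3,4}
'a' @ 2: {1,2,5}  (accept∈set)
'd' @ 3: {3,4}
'a' @ 4: {1,2,5}  (accept∈set)
after full input: {1,2,5}  (accept=1 in)

Answer: ACCEPT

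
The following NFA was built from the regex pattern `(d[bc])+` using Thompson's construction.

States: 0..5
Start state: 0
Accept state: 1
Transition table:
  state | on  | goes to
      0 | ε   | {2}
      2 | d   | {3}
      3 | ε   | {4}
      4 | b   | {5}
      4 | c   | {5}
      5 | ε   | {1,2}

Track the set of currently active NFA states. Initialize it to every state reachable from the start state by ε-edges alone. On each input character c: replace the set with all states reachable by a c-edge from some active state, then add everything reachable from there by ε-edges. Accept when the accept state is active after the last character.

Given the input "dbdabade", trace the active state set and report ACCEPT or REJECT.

S₀ = ε-closure({0}) = {0,2}
'd' @ 1: {3,4}
'b' @ 2: {1,2,5}  ✓accept
'd' @ 3: {3,4}
'a' @ 4: {}  — state set empty
rest 'bade' ignored (set empty)
final: {}; accept 1 not in set

Answer: REJECT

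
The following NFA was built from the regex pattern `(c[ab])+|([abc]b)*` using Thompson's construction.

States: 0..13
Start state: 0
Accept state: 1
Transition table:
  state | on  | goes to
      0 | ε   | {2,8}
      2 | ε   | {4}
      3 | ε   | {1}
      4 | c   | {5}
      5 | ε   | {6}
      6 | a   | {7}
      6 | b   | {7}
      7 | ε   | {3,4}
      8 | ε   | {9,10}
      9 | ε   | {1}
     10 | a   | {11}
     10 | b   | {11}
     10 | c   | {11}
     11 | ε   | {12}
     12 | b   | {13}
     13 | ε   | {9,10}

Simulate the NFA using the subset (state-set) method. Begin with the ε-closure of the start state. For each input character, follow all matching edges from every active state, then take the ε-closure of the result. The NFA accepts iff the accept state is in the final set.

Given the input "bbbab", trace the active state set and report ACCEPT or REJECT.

start: ε-closure({0}) = {0,1,2,4,8,9,10}
'b' @ 1: {11,12}
'b' @ 2: {1,9,10,13}  (accept∈set)
'b' @ 3: {11,12}
'a' @ 4: {}  — dead — no transitions
rest 'b' ignored (set empty)
after full input: {}  (accept=1 not in)

Answer: REJECT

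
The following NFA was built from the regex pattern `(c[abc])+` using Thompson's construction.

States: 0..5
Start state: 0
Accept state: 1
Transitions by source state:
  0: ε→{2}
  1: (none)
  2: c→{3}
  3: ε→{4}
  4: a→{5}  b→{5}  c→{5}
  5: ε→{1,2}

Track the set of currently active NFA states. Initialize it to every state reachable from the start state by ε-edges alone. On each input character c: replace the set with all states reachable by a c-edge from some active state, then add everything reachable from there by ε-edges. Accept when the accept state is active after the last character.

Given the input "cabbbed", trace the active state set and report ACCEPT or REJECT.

initial (ε-close {0}): {0,2}
'c' @ 1: {3,4}
'a' @ 2: {1,2,5}  (accept∈set)
'b' @ 3: {}  — state set empty
rest 'bbed' ignored (set empty)
after full input: {}  (accept=1 not in)

Answer: REJECT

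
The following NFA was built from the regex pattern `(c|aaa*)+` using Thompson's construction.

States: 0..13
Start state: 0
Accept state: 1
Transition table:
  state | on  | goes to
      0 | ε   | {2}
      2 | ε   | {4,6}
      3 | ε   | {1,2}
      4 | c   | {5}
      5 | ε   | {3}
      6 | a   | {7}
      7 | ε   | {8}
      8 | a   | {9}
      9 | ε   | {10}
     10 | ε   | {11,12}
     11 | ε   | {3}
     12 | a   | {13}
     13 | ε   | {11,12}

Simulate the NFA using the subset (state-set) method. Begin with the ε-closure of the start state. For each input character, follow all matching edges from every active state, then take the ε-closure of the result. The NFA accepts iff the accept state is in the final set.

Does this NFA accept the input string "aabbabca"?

start: ε-closure({0}) = {0,2,4,6}
'a' @ 1: {7,8}
'a' @ 2: {1,2,3,4,6,9,10,11,12}  [accepting]
'b' @ 3: {}  — no active states
rest 'babca' ignored (set empty)
end set {} — state 1 not in

Answer: REJECT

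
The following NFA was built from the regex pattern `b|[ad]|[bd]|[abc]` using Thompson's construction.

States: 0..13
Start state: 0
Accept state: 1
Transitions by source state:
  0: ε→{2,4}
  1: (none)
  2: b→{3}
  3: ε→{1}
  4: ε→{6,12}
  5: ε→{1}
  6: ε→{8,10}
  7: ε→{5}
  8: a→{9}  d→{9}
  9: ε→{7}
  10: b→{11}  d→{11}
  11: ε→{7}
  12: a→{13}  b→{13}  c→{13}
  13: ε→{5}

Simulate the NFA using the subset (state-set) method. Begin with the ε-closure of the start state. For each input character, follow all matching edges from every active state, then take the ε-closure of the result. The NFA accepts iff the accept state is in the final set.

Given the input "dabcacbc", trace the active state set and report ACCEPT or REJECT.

S₀ = ε-closure({0}) = {0,2,4,6,8,10,12}
'd' @ 1: {1,5,7,9,11}  [accepting]
'a' @ 2: {}  — dead — no transitions
rest 'bcacbc' ignored (set empty)
after full input: {}  (accept=1 not in)

Answer: REJECT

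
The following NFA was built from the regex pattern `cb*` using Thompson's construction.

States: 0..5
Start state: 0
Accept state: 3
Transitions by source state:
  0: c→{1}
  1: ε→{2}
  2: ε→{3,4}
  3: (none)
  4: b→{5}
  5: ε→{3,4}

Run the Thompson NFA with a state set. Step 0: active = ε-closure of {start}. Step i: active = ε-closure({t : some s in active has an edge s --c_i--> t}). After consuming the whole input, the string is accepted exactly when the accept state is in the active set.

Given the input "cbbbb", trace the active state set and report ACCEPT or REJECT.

start: ε-closure({0}) = {0}
'c' @ 1: {1,2,3,4}  (accept∈set)
'b' @ 2: {3,4,5}  (accept∈set)
'b' @ 3: {3,4,5}  (accept∈set)
'b' @ 4: {3,4,5}  (accept∈set)
'b' @ 5: {3,4,5}  (accept∈set)
final: {3,4,5}; accept 3 in set

Answer: ACCEPT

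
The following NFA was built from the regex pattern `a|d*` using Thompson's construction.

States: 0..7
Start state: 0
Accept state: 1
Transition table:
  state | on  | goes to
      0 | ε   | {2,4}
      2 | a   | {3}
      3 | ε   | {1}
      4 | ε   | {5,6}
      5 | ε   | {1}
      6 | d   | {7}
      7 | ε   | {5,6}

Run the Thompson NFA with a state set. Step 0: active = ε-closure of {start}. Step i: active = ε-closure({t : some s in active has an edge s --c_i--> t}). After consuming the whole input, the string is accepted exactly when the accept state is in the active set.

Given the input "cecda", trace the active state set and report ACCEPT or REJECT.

Answer: REJECT

Trace:
initial (ε-close {0}): {0,1,2,4,5,6}
'c' @ 1: {}  — state set empty
rest 'ecda' ignored (set empty)
end set {} — state 1 not in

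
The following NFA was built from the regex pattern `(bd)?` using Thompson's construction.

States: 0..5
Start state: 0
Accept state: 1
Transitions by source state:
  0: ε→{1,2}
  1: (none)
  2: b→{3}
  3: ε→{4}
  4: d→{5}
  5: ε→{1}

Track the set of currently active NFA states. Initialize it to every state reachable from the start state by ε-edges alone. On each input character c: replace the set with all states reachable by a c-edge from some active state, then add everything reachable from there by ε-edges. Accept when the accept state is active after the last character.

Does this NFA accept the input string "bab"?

Answer: REJECT

Trace:
start: ε-closure({0}) = {0,1,2}
'b' @ 1: {3,4}
'a' @ 2: {}  — state set empty
rest 'b' ignored (set empty)
final: {}; accept 1 not in set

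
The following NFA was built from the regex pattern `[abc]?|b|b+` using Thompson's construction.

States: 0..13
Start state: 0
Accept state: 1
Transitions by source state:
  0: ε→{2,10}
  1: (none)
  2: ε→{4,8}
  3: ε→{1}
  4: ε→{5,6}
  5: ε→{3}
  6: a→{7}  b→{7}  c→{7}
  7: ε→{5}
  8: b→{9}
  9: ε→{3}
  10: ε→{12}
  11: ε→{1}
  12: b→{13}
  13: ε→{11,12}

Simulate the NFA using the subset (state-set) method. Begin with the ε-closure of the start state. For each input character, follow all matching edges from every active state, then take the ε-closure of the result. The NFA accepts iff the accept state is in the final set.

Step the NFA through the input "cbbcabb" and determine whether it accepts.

Answer: REJECT

Trace:
start: ε-closure({0}) = {0,1,2,3,4,5,6,8,10,12}
'c' @ 1: {1,3,5,7}  [accepting]
'b' @ 2: {}  — no active states
rest 'bcabb' ignored (set empty)
final: {}; accept 1 not in set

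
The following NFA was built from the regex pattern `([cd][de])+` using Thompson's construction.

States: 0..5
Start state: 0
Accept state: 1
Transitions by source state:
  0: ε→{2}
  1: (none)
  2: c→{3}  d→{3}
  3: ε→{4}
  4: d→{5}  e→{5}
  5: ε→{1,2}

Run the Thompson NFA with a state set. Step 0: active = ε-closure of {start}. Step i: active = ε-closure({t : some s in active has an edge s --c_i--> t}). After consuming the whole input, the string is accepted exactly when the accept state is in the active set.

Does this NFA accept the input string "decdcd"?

initial (ε-close {0}): {0,2}
'd' @ 1: {3,4}
'e' @ 2: {1,2,5}  [accepting]
'c' @ 3: {3,4}
'd' @ 4: {1,2,5}  [accepting]
'c' @ 5: {3,4}
'd' @ 6: {1,2,5}  [accepting]
end set {1,2,5} — state 1 in

Answer: ACCEPT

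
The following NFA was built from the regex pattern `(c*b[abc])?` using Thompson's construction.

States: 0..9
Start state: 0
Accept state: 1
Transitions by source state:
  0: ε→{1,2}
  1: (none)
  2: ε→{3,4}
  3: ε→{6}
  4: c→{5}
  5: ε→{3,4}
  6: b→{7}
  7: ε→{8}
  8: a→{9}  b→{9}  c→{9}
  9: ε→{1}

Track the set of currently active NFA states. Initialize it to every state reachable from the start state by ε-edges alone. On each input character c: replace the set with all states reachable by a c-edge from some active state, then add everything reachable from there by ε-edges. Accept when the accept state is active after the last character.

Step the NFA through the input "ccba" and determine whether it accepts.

initial (ε-close {0}): {0,1,2,3,4,6}
'c' @ 1: {3,4,5,6}
'c' @ 2: {3,4,5,6}
'b' @ 3: {7,8}
'a' @ 4: {1,9}  ✓accept
final: {1,9}; accept 1 in set

Answer: ACCEPT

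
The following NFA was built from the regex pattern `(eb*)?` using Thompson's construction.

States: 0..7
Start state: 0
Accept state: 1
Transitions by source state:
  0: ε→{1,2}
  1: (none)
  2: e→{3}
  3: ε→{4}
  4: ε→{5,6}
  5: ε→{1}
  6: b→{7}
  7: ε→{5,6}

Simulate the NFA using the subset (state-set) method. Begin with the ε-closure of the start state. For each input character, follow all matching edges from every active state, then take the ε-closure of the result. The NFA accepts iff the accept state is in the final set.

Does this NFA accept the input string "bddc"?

initial (ε-close {0}): {0,1,2}
'b' @ 1: {}  — state set empty
rest 'ddc' ignored (set empty)
end set {} — state 1 not in

Answer: REJECT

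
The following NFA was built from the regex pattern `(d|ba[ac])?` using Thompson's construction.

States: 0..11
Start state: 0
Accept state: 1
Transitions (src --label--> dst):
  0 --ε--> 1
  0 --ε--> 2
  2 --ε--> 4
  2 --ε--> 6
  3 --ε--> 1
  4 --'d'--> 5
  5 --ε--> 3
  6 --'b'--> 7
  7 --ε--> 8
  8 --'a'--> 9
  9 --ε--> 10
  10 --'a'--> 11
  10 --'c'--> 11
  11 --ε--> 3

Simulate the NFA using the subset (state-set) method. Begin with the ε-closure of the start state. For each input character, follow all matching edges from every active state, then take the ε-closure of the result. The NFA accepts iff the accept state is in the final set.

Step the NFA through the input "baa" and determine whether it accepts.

Answer: ACCEPT

Steps:
start: ε-closure({0}) = {0,1,2,4,6}
'b' @ 1: {7,8}
'a' @ 2: {9,10}
'a' @ 3: {1,3,11}  ✓accept
end set {1,3,11} — state 1 in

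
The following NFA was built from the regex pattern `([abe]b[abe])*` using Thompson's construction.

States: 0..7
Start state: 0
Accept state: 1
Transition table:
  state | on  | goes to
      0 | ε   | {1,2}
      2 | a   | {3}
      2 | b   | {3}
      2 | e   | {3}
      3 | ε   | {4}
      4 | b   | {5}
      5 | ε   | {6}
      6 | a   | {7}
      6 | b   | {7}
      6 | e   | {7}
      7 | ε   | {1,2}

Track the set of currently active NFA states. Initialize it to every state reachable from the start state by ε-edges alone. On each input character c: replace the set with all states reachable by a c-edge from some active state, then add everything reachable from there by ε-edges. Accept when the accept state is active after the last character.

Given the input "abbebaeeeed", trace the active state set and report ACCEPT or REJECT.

Answer: REJECT

Derivation:
start: ε-closure({0}) = {0,1,2}
'a' @ 1: {3,4}
'b' @ 2: {5,6}
'b' @ 3: {1,2,7}  (accept∈set)
'e' @ 4: {3,4}
'b' @ 5: {5,6}
'a' @ 6: {1,2,7}  (accept∈set)
'e' @ 7: {3,4}
'e' @ 8: {}  — state set empty
rest 'eed' ignored (set empty)
final: {}; accept 1 not in set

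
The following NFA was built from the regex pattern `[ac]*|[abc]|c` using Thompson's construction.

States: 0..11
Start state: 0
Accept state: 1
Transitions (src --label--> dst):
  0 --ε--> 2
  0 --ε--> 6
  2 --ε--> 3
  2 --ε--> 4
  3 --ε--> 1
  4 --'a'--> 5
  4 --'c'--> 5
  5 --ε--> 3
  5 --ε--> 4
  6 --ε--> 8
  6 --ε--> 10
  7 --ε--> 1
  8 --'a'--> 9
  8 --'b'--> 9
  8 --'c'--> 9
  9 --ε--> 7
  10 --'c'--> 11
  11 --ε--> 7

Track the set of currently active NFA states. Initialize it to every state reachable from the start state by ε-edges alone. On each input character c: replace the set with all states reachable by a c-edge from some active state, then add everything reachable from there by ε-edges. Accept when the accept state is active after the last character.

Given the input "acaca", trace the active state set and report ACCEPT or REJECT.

start: ε-closure({0}) = {0,1,2,3,4,6,8,10}
'a' @ 1: {1,3,4,5,7,9}  [accepting]
'c' @ 2: {1,3,4,5}  [accepting]
'a' @ 3: {1,3,4,5}  [accepting]
'c' @ 4: {1,3,4,5}  [accepting]
'a' @ 5: {1,3,4,5}  [accepting]
final: {1,3,4,5}; accept 1 in set

Answer: ACCEPT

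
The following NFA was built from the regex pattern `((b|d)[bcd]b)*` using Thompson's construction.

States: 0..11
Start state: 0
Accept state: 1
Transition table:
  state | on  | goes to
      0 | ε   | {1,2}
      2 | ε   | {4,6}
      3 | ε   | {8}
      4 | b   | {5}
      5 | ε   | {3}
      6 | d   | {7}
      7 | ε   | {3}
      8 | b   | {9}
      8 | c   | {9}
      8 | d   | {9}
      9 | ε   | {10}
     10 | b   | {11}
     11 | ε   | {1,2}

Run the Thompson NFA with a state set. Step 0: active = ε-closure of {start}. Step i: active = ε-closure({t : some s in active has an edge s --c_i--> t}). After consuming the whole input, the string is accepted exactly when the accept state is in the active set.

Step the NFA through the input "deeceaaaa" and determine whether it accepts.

start: ε-closure({0}) = {0,1,2,4,6}
'd' @ 1: {3,7,8}
'e' @ 2: {}  — no active states
rest 'eceaaaa' ignored (set empty)
final: {}; accept 1 not in set

Answer: REJECT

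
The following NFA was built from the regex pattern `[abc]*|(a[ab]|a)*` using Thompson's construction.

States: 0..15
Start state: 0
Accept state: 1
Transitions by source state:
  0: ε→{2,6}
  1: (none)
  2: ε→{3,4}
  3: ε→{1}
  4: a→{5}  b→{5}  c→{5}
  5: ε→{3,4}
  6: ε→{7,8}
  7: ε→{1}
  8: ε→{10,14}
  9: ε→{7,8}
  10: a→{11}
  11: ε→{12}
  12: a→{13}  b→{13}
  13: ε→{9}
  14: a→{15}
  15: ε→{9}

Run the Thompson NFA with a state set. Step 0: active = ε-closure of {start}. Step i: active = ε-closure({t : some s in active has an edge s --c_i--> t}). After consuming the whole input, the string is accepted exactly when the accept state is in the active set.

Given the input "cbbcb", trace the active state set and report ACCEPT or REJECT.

start: ε-closure({0}) = {0,1,2,3,4,6,7,8,10,14}
'c' @ 1: {1,3,4,5}  (accept∈set)
'b' @ 2: {1,3,4,5}  (accept∈set)
'b' @ 3: {1,3,4,5}  (accept∈set)
'c' @ 4: {1,3,4,5}  (accept∈set)
'b' @ 5: {1,3,4,5}  (accept∈set)
after full input: {1,3,4,5}  (accept=1 in)

Answer: ACCEPT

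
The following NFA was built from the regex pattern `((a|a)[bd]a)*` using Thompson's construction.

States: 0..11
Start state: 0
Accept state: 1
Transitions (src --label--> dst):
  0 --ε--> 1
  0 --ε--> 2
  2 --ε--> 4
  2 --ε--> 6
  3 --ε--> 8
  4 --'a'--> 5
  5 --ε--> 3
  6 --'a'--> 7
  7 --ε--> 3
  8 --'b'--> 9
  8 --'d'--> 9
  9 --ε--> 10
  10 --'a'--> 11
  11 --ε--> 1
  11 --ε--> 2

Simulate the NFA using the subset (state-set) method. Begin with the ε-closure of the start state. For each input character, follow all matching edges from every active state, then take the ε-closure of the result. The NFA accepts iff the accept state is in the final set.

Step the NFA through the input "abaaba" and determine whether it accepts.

Answer: ACCEPT

Trace:
S₀ = ε-closure({0}) = {0,1,2,4,6}
'a' @ 1: {3,5,7,8}
'b' @ 2: {9,10}
'a' @ 3: {1,2,4,6,11}  ✓accept
'a' @ 4: {3,5,7,8}
'b' @ 5: {9,10}
'a' @ 6: {1,2,4,6,11}  ✓accept
final: {1,2,4,6,11}; accept 1 in set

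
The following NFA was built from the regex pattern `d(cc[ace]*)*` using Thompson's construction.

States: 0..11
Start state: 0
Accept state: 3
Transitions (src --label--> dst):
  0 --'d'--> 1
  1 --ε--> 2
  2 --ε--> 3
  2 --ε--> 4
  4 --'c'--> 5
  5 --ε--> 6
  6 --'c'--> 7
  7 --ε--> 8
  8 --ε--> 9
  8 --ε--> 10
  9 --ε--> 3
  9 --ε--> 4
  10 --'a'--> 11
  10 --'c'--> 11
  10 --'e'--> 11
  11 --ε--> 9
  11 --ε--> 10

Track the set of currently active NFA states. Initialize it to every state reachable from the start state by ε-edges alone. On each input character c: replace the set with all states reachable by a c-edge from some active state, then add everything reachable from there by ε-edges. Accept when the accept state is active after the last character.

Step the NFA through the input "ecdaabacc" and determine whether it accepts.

Answer: REJECT

Derivation:
S₀ = ε-closure({0}) = {0}
'e' @ 1: {}  — state set empty
rest 'cdaabacc' ignored (set empty)
after full input: {}  (accept=3 not in)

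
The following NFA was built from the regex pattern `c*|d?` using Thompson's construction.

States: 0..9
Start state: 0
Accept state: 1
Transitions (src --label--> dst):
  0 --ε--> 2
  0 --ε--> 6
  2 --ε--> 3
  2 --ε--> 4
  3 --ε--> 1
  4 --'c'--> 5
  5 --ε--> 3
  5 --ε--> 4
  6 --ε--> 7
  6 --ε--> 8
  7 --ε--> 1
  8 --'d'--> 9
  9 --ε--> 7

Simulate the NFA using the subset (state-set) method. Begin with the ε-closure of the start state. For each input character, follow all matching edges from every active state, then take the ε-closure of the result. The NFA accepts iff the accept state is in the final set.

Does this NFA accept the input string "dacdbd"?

Answer: REJECT

Steps:
S₀ = ε-closure({0}) = {0,1,2,3,4,6,7,8}
'd' @ 1: {1,7,9}  [accepting]
'a' @ 2: {}  — dead — no transitions
rest 'cdbd' ignored (set empty)
after full input: {}  (accept=1 not in)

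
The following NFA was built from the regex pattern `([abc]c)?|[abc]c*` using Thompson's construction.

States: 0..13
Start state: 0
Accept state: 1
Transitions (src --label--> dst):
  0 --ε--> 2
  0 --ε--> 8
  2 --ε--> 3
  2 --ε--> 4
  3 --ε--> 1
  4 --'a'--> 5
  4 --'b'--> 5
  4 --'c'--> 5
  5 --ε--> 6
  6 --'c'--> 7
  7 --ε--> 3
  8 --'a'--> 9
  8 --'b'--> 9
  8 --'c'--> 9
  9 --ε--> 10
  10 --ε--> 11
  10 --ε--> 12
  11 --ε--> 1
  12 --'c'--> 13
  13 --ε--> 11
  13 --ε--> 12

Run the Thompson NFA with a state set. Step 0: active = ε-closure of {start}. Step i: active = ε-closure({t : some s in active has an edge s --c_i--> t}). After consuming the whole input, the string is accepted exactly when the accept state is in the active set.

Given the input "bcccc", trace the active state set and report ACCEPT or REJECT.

S₀ = ε-closure({0}) = {0,1,2,3,4,8}
'b' @ 1: {1,5,6,9,10,11,12}  ✓accept
'c' @ 2: {1,3,7,11,12,13}  ✓accept
'c' @ 3: {1,11,12,13}  ✓accept
'c' @ 4: {1,11,12,13}  ✓accept
'c' @ 5: {1,11,12,13}  ✓accept
end set {1,11,12,13} — state 1 in

Answer: ACCEPT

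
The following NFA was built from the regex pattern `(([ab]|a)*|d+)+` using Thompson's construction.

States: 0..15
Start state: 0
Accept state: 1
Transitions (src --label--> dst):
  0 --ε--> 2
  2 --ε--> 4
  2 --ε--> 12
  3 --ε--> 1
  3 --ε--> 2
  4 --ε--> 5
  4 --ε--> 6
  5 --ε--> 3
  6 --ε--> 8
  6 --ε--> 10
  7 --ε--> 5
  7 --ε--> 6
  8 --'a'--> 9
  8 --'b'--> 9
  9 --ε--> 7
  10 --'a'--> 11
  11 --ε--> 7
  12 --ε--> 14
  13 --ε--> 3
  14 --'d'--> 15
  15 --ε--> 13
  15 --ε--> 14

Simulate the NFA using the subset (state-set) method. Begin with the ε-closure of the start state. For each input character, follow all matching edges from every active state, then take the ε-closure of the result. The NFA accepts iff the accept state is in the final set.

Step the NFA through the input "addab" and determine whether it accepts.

S₀ = ε-closure({0}) = {0,1,2,3,4,5,6,8,10,12,14}
'a' @ 1: {1,2,3,4,5,6,7,8,9,10,11,12,14}  ✓accept
'd' @ 2: {1,2,3,4,5,6,8,10,12,13,14,15}  ✓accept
'd' @ 3: {1,2,3,4,5,6,8,10,12,13,14,15}  ✓accept
'a' @ 4: {1,2,3,4,5,6,7,8,9,10,11,12,14}  ✓accept
'b' @ 5: {1,2,3,4,5,6,7,8,9,10,12,14}  ✓accept
after full input: {1,2,3,4,5,6,7,8,9,10,12,14}  (accept=1 in)

Answer: ACCEPT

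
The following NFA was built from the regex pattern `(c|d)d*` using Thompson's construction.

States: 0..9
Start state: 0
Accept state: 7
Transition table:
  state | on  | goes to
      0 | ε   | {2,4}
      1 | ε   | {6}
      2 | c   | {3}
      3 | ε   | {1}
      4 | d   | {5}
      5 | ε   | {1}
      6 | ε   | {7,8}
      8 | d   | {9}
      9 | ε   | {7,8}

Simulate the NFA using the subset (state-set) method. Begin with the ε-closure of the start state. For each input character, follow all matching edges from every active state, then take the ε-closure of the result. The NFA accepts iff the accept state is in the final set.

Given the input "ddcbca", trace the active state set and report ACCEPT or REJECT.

Answer: REJECT

Steps:
S₀ = ε-closure({0}) = {0,2,4}
'd' @ 1: {1,5,6,7,8}  ✓accept
'd' @ 2: {7,8,9}  ✓accept
'c' @ 3: {}  — no active states
rest 'bca' ignored (set empty)
final: {}; accept 7 not in set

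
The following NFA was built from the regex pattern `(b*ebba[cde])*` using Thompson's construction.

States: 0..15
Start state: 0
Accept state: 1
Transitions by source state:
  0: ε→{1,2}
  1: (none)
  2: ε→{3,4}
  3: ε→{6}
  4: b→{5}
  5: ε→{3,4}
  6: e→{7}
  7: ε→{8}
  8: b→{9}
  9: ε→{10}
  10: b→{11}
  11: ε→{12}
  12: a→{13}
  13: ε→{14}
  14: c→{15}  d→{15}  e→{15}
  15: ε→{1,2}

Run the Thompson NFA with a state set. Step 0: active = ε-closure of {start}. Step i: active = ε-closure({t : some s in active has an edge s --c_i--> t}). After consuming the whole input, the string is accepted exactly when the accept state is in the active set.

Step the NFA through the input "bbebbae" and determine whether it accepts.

Answer: ACCEPT

Derivation:
initial (ε-close {0}): {0,1,2,3,4,6}
'b' @ 1: {3,4,5,6}
'b' @ 2: {3,4,5,6}
'e' @ 3: {7,8}
'b' @ 4: {9,10}
'b' @ 5: {11,12}
'a' @ 6: {13,14}
'e' @ 7: {1,2,3,4,6,15}  ✓accept
final: {1,2,3,4,6,15}; accept 1 in set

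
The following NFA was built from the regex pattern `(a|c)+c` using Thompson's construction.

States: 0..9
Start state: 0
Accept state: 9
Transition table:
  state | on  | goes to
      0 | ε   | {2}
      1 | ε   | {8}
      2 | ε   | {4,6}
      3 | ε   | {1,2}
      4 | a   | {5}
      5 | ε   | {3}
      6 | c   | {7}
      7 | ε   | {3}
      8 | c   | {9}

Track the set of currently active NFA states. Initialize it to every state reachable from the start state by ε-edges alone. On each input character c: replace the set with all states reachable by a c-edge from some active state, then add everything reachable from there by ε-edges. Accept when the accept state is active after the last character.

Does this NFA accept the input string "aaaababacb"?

S₀ = ε-closure({0}) = {0,2,4,6}
'a' @ 1: {1,2,3,4,5,6,8}
'a' @ 2: {1,2,3,4,5,6,8}
'a' @ 3: {1,2,3,4,5,6,8}
'a' @ 4: {1,2,3,4,5,6,8}
'b' @ 5: {}  — no active states
rest 'abacb' ignored (set empty)
end set {} — state 9 not in

Answer: REJECT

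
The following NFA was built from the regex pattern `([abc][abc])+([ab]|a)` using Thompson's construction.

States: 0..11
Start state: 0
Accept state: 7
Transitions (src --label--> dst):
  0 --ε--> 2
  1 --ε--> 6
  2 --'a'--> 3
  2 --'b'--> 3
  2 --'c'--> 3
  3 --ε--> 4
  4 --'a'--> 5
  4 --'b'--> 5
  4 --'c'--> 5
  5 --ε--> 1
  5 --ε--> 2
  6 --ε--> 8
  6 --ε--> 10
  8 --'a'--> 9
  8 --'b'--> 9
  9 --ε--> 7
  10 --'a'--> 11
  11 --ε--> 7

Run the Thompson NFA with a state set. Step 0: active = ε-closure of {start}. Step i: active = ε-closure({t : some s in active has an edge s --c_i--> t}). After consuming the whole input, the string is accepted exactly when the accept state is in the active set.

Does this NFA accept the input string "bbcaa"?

Answer: ACCEPT

Derivation:
start: ε-closure({0}) = {0,2}
'b' @ 1: {3,4}
'b' @ 2: {1,2,5,6,8,10}
'c' @ 3: {3,4}
'a' @ 4: {1,2,5,6,8,10}
'a' @ 5: {3,4,7,9,11}  (accept∈set)
after full input: {3,4,7,9,11}  (accept=7 in)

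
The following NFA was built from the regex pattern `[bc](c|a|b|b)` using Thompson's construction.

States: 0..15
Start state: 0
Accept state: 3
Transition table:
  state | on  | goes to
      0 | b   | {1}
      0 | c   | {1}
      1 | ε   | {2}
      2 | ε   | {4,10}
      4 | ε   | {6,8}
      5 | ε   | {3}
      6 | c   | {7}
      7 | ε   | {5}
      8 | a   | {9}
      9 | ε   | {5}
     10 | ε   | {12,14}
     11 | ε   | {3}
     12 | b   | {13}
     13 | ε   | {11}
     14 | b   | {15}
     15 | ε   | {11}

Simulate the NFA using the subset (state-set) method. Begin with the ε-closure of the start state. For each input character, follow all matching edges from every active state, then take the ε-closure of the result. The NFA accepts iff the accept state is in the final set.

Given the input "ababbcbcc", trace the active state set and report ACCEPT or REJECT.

Answer: REJECT

Steps:
S₀ = ε-closure({0}) = {0}
'a' @ 1: {}  — no active states
rest 'babbcbcc' ignored (set empty)
final: {}; accept 3 not in set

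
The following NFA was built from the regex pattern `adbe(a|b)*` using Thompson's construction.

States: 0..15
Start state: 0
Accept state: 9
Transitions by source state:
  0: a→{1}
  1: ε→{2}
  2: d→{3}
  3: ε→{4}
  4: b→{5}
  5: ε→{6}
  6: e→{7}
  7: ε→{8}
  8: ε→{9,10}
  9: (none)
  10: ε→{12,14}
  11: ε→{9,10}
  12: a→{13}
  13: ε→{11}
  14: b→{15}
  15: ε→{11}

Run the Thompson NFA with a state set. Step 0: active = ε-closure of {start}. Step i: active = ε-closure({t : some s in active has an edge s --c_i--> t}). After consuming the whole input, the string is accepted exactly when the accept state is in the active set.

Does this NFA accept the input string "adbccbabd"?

start: ε-closure({0}) = {0}
'a' @ 1: {1,2}
'd' @ 2: {3,4}
'b' @ 3: {5,6}
'c' @ 4: {}  — state set empty
rest 'cbabd' ignored (set empty)
end set {} — state 9 not in

Answer: REJECT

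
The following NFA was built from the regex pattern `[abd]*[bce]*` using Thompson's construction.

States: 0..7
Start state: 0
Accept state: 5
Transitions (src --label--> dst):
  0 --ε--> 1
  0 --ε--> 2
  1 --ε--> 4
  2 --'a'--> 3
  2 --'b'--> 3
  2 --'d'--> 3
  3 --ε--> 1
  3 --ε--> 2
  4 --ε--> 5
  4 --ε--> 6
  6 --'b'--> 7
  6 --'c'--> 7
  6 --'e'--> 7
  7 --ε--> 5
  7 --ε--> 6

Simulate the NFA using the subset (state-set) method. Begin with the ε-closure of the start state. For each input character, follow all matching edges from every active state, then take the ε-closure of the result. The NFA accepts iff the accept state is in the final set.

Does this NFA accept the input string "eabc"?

start: ε-closure({0}) = {0,1,2,4,5,6}
'e' @ 1: {5,6,7}  ✓accept
'a' @ 2: {}  — dead — no transitions
rest 'bc' ignored (set empty)
end set {} — state 5 not in

Answer: REJECT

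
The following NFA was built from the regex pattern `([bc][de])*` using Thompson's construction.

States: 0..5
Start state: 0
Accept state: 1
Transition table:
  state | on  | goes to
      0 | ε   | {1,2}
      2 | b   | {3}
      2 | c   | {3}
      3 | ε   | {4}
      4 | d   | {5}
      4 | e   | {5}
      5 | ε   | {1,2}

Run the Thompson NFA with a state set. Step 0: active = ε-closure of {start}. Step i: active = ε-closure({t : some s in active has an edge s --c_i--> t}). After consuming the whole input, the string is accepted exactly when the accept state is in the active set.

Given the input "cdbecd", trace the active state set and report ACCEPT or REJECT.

Answer: ACCEPT

Derivation:
initial (ε-close {0}): {0,1,2}
'c' @ 1: {3,4}
'd' @ 2: {1,2,5}  ✓accept
'b' @ 3: {3,4}
'e' @ 4: {1,2,5}  ✓accept
'c' @ 5: {3,4}
'd' @ 6: {1,2,5}  ✓accept
after full input: {1,2,5}  (accept=1 in)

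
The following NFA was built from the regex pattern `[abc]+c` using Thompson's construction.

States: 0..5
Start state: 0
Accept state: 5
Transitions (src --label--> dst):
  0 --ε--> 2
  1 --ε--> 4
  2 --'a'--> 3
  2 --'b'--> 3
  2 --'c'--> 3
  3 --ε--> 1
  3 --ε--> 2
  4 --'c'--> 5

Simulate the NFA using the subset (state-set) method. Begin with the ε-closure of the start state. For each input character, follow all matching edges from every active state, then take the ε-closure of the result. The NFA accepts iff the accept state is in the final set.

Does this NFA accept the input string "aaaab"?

Answer: REJECT

Trace:
S₀ = ε-closure({0}) = {0,2}
'a' @ 1: {1,2,3,4}
'a' @ 2: {1,2,3,4}
'a' @ 3: {1,2,3,4}
'a' @ 4: {1,2,3,4}
'b' @ 5: {1,2,3,4}
end set {1,2,3,4} — state 5 not in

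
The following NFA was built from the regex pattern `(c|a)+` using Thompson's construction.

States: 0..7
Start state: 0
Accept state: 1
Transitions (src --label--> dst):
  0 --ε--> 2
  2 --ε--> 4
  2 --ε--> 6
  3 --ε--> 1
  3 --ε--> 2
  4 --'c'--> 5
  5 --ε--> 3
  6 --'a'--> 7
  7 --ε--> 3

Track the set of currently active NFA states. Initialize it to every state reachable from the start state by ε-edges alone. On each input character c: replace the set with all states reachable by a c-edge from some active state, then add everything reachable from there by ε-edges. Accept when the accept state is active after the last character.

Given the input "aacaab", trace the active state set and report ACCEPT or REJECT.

Answer: REJECT

Derivation:
start: ε-closure({0}) = {0,2,4,6}
'a' @ 1: {1,2,3,4,6,7}  [accepting]
'a' @ 2: {1,2,3,4,6,7}  [accepting]
'c' @ 3: {1,2,3,4,5,6}  [accepting]
'a' @ 4: {1,2,3,4,6,7}  [accepting]
'a' @ 5: {1,2,3,4,6,7}  [accepting]
'b' @ 6: {}  — state set empty
end set {} — state 1 not in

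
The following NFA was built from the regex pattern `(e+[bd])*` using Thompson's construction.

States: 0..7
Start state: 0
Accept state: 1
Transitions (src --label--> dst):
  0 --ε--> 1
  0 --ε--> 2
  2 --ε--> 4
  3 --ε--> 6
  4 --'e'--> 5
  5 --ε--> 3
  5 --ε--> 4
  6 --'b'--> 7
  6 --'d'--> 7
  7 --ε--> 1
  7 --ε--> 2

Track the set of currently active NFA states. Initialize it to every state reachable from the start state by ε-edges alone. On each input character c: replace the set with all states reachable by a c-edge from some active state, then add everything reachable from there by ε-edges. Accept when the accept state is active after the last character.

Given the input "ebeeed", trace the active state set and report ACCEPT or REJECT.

Answer: ACCEPT

Trace:
initial (ε-close {0}): {0,1,2,4}
'e' @ 1: {3,4,5,6}
'b' @ 2: {1,2,4,7}  [accepting]
'e' @ 3: {3,4,5,6}
'e' @ 4: {3,4,5,6}
'e' @ 5: {3,4,5,6}
'd' @ 6: {1,2,4,7}  [accepting]
final: {1,2,4,7}; accept 1 in set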